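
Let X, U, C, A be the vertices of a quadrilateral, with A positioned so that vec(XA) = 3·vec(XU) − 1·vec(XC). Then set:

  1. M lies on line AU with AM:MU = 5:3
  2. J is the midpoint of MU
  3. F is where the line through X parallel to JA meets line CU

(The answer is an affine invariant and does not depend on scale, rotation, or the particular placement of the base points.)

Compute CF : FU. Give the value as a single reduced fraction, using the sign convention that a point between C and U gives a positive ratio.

Assign X = (0, 0), U = (1, 0), C = (0, 1), A = (3, -1) — the answer is frame-independent, so this choice is without loss of generality.
1. M lies on line AU with AM:MU = 5:3 ⇒ M = (7/4, -3/8)
2. J is the midpoint of MU ⇒ J = (11/8, -3/16)
3. F is where the line through X parallel to JA meets line CU ⇒ F = (2, -1)
F = C + t·(U−C) with t = 2, so CF:FU = t:(1−t) = 2:-1

CF:FU = -2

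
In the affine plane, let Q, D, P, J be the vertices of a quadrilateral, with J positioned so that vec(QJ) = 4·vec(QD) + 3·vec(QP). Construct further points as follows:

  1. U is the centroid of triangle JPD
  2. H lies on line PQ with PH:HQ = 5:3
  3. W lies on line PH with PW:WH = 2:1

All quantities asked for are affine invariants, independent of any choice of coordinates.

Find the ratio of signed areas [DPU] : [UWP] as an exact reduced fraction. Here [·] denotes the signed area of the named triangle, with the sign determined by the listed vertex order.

[DPU]:[UWP] = 72/25

Work in coordinates with Q = (0, 0), D = (1, 0), P = (0, 1), J = (4, 3).
1. U is the centroid of triangle JPD ⇒ U = (5/3, 4/3)
2. H lies on line PQ with PH:HQ = 5:3 ⇒ H = (0, 3/8)
3. W lies on line PH with PW:WH = 2:1 ⇒ W = (0, 7/12)
2·[DPU] = -2, 2·[UWP] = -25/36
[DPU]:[UWP] = -2:-25/36 = 72/25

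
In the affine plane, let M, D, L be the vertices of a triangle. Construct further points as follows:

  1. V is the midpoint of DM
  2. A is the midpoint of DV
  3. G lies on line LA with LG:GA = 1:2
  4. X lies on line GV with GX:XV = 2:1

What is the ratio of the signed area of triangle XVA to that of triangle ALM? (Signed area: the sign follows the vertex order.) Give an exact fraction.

Work in coordinates with M = (0, 0), D = (1, 0), L = (0, 1).
1. V is the midpoint of DM ⇒ V = (1/2, 0)
2. A is the midpoint of DV ⇒ A = (3/4, 0)
3. G lies on line LA with LG:GA = 1:2 ⇒ G = (1/4, 2/3)
4. X lies on line GV with GX:XV = 2:1 ⇒ X = (5/12, 2/9)
2·[XVA] = 1/18, 2·[ALM] = 3/4
[XVA]:[ALM] = 1/18:3/4 = 2/27

[XVA]:[ALM] = 2/27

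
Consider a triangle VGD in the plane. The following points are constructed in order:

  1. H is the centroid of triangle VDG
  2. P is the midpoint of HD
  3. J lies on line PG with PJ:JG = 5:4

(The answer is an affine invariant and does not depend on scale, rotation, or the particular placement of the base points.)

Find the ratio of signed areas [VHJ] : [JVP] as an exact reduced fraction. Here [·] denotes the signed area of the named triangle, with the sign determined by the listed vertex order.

Choose coordinates V = (0, 0), G = (1, 0), D = (0, 1).
1. H is the centroid of triangle VDG ⇒ H = (1/3, 1/3)
2. P is the midpoint of HD ⇒ P = (1/6, 2/3)
3. J lies on line PG with PJ:JG = 5:4 ⇒ J = (17/27, 8/27)
2·[VHJ] = -1/9, 2·[JVP] = -10/27
[VHJ]:[JVP] = -1/9:-10/27 = 3/10

[VHJ]:[JVP] = 3/10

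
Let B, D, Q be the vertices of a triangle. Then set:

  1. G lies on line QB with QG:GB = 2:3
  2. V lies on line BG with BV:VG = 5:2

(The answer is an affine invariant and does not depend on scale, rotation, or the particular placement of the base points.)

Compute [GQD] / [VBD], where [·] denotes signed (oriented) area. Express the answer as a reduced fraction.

[GQD]:[VBD] = -14/15

Work in coordinates with B = (0, 0), D = (1, 0), Q = (0, 1).
1. G lies on line QB with QG:GB = 2:3 ⇒ G = (0, 3/5)
2. V lies on line BG with BV:VG = 5:2 ⇒ V = (0, 3/7)
2·[GQD] = -2/5, 2·[VBD] = 3/7
[GQD]:[VBD] = -2/5:3/7 = -14/15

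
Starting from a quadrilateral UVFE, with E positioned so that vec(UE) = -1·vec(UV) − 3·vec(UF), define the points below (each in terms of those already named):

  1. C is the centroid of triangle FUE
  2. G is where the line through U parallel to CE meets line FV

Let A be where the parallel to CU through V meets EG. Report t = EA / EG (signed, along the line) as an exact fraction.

Set U = (0, 0), V = (1, 0), F = (0, 1), E = (-1, -3); any affine frame gives the same invariant.
1. C is the centroid of triangle FUE ⇒ C = (-1/3, -2/3)
2. G is where the line through U parallel to CE meets line FV ⇒ G = (2/9, 7/9)
through V parallel to CU: direction (1/3, 2/3); meets EG at A = (-23/12, -35/6)
A = E + t·(G−E) with t = -3/4

t = -3/4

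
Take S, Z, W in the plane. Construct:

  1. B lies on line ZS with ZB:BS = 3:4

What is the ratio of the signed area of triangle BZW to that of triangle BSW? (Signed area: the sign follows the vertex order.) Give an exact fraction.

[BZW]:[BSW] = -3/4

Work in coordinates with S = (0, 0), Z = (1, 0), W = (0, 1).
1. B lies on line ZS with ZB:BS = 3:4 ⇒ B = (4/7, 0)
2·[BZW] = 3/7, 2·[BSW] = -4/7
[BZW]:[BSW] = 3/7:-4/7 = -3/4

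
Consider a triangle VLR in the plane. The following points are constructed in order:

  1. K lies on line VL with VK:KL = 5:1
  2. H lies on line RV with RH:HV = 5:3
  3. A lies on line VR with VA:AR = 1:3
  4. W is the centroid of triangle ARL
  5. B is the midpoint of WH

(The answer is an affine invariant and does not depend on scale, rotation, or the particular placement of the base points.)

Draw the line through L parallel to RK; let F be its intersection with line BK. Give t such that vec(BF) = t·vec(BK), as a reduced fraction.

t = 145/97

Set V = (0, 0), L = (1, 0), R = (0, 1); any affine frame gives the same invariant.
1. K lies on line VL with VK:KL = 5:1 ⇒ K = (5/6, 0)
2. H lies on line RV with RH:HV = 5:3 ⇒ H = (0, 3/8)
3. A lies on line VR with VA:AR = 1:3 ⇒ A = (0, 1/4)
4. W is the centroid of triangle ARL ⇒ W = (1/3, 5/12)
5. B is the midpoint of WH ⇒ B = (1/6, 19/48)
through L parallel to RK: direction (5/6, -1); meets BK at F = (677/582, -19/97)
F = B + t·(K−B) with t = 145/97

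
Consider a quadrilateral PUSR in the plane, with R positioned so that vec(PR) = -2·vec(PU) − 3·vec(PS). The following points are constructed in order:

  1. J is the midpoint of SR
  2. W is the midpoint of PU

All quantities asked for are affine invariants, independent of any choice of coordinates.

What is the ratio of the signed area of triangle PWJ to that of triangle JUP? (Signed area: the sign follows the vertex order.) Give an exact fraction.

[PWJ]:[JUP] = -1/2

Choose coordinates P = (0, 0), U = (1, 0), S = (0, 1), R = (-2, -3).
1. J is the midpoint of SR ⇒ J = (-1, -1)
2. W is the midpoint of PU ⇒ W = (1/2, 0)
2·[PWJ] = -1/2, 2·[JUP] = 1
[PWJ]:[JUP] = -1/2:1 = -1/2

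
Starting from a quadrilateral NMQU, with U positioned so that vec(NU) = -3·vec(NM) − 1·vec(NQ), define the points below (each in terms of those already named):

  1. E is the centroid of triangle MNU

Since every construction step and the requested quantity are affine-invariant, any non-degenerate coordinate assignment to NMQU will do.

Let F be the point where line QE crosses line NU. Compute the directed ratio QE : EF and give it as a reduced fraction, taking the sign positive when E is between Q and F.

Assign N = (0, 0), M = (1, 0), Q = (0, 1), U = (-3, -1) — the answer is frame-independent, so this choice is without loss of generality.
1. E is the centroid of triangle MNU ⇒ E = (-2/3, -1/3)
line QE meets NU at F = (-3/5, -1/5)
E = Q + t·(F−Q) with t = 10/9, so QE:EF = 10/9:-1/9

QE:EF = -10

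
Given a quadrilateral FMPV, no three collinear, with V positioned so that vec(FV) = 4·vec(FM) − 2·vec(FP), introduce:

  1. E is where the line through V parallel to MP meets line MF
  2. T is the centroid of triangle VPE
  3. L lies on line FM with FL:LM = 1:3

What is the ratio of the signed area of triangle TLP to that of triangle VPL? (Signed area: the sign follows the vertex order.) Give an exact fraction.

[TLP]:[VPL] = -20/39

Set F = (0, 0), M = (1, 0), P = (0, 1), V = (4, -2); any affine frame gives the same invariant.
1. E is where the line through V parallel to MP meets line MF ⇒ E = (2, 0)
2. T is the centroid of triangle VPE ⇒ T = (2, -1/3)
3. L lies on line FM with FL:LM = 1:3 ⇒ L = (1/4, 0)
2·[TLP] = -5/3, 2·[VPL] = 13/4
[TLP]:[VPL] = -5/3:13/4 = -20/39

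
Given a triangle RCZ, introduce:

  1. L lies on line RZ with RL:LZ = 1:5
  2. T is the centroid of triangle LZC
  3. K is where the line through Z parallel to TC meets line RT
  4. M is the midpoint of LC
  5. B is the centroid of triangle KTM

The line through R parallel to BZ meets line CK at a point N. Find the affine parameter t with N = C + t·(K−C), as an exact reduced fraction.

t = -67/5

Assign R = (0, 0), C = (1, 0), Z = (0, 1) — the answer is frame-independent, so this choice is without loss of generality.
1. L lies on line RZ with RL:LZ = 1:5 ⇒ L = (0, 1/6)
2. T is the centroid of triangle LZC ⇒ T = (1/3, 7/18)
3. K is where the line through Z parallel to TC meets line RT ⇒ K = (4/7, 2/3)
4. M is the midpoint of LC ⇒ M = (1/2, 1/12)
5. B is the centroid of triangle KTM ⇒ B = (59/126, 41/108)
through R parallel to BZ: direction (-59/126, 67/108); meets CK at N = (236/35, -134/15)
N = C + t·(K−C) with t = -67/5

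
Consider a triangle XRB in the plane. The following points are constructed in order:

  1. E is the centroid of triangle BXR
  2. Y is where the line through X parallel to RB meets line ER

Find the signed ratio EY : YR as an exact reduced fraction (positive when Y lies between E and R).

Choose coordinates X = (0, 0), R = (1, 0), B = (0, 1).
1. E is the centroid of triangle BXR ⇒ E = (1/3, 1/3)
2. Y is where the line through X parallel to RB meets line ER ⇒ Y = (-1, 1)
Y = E + t·(R−E) with t = -2, so EY:YR = t:(1−t) = -2:3

EY:YR = -2/3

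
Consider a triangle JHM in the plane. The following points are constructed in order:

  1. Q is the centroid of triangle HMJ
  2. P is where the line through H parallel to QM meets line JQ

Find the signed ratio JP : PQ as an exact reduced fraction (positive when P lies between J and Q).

JP:PQ = -2

Choose coordinates J = (0, 0), H = (1, 0), M = (0, 1).
1. Q is the centroid of triangle HMJ ⇒ Q = (1/3, 1/3)
2. P is where the line through H parallel to QM meets line JQ ⇒ P = (2/3, 2/3)
P = J + t·(Q−J) with t = 2, so JP:PQ = t:(1−t) = 2:-1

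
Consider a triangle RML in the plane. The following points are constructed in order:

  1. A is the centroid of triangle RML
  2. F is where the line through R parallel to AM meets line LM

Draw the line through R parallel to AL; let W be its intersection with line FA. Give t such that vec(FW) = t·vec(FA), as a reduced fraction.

Choose coordinates R = (0, 0), M = (1, 0), L = (0, 1).
1. A is the centroid of triangle RML ⇒ A = (1/3, 1/3)
2. F is where the line through R parallel to AM meets line LM ⇒ F = (2, -1)
through R parallel to AL: direction (-1/3, 2/3); meets FA at W = (-1/2, 1)
W = F + t·(A−F) with t = 3/2

t = 3/2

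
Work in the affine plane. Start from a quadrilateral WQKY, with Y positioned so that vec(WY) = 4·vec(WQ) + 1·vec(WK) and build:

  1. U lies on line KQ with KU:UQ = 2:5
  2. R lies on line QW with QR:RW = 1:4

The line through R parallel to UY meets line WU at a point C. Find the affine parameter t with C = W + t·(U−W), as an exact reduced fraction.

Work in coordinates with W = (0, 0), Q = (1, 0), K = (0, 1), Y = (4, 1).
1. U lies on line KQ with KU:UQ = 2:5 ⇒ U = (2/7, 5/7)
2. R lies on line QW with QR:RW = 1:4 ⇒ R = (4/5, 0)
through R parallel to UY: direction (26/7, 2/7); meets WU at C = (-8/315, -4/63)
C = W + t·(U−W) with t = -4/45

t = -4/45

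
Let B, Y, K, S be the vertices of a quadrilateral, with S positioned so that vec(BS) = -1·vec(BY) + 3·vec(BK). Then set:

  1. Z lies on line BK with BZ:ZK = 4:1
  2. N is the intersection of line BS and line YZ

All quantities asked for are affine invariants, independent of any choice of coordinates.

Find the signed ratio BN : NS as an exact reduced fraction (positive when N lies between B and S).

Set B = (0, 0), Y = (1, 0), K = (0, 1), S = (-1, 3); any affine frame gives the same invariant.
1. Z lies on line BK with BZ:ZK = 4:1 ⇒ Z = (0, 4/5)
2. N is the intersection of line BS and line YZ ⇒ N = (-4/11, 12/11)
N = B + t·(S−B) with t = 4/11, so BN:NS = t:(1−t) = 4/11:7/11

BN:NS = 4/7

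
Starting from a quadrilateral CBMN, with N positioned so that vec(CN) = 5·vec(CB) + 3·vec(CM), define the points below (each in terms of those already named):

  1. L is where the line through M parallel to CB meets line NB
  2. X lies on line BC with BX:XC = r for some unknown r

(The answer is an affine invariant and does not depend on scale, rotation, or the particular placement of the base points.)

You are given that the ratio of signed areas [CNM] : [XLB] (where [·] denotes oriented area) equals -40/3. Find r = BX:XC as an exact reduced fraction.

r = 3/5

Choose coordinates C = (0, 0), B = (1, 0), M = (0, 1), N = (5, 3).
1. L is where the line through M parallel to CB meets line NB ⇒ L = (7/3, 1)
2. With BX:XC = r, write λ = r/(r+1) so X = B + λ·(C−B); X is affine-linear in λ
Every point depending on X is an affine combination of X and λ-independent points, so each such coordinate is linear in λ; the λ² term in each signed area is a multiple of (C−B)×(C−B) = 0, so 2·[CNM] and 2·[XLB] are each linear in λ. Evaluating at λ=0 and λ=1:
  2·[CNM] = 5,   2·[XLB] = −λ
So [CNM]:[XLB] = (5) / (−λ). Setting this equal to -40/3:
  5 = -40/3·(−λ)  ⇒  λ = 3/8
Then r = λ/(1−λ) = (3/8)/(5/8) = 3/5. Check: with r = 3/5, X = (5/8, 0) and [CNM]:[XLB] = -40/3 as required.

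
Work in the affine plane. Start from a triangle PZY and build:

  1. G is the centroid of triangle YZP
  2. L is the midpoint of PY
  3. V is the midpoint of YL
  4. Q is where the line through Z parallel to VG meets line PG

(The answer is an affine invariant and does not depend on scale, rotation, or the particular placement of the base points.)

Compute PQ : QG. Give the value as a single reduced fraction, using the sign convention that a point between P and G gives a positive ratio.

PQ:QG = -5/2

Work in coordinates with P = (0, 0), Z = (1, 0), Y = (0, 1).
1. G is the centroid of triangle YZP ⇒ G = (1/3, 1/3)
2. L is the midpoint of PY ⇒ L = (0, 1/2)
3. V is the midpoint of YL ⇒ V = (0, 3/4)
4. Q is where the line through Z parallel to VG meets line PG ⇒ Q = (5/9, 5/9)
Q = P + t·(G−P) with t = 5/3, so PQ:QG = t:(1−t) = 5/3:-2/3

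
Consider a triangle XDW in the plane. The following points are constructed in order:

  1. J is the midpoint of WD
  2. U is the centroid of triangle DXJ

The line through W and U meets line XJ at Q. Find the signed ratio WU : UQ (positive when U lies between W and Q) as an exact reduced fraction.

Work in coordinates with X = (0, 0), D = (1, 0), W = (0, 1).
1. J is the midpoint of WD ⇒ J = (1/2, 1/2)
2. U is the centroid of triangle DXJ ⇒ U = (1/2, 1/6)
line WU meets XJ at Q = (3/8, 3/8)
U = W + t·(Q−W) with t = 4/3, so WU:UQ = 4/3:-1/3

WU:UQ = -4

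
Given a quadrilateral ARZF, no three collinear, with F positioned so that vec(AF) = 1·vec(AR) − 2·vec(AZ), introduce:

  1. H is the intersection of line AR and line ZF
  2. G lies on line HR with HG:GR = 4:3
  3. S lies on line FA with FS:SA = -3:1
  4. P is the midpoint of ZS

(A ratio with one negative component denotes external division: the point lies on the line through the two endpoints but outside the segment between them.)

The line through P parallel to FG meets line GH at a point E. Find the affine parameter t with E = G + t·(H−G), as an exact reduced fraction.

t = 69/32

Assign A = (0, 0), R = (1, 0), Z = (0, 1), F = (1, -2) — the answer is frame-independent, so this choice is without loss of generality.
1. H is the intersection of line AR and line ZF ⇒ H = (1/3, 0)
2. G lies on line HR with HG:GR = 4:3 ⇒ G = (5/7, 0)
3. S lies on line FA with FS:SA = -3:1 ⇒ S = (-1/2, 1)
4. P is the midpoint of ZS ⇒ P = (-1/4, 1)
through P parallel to FG: direction (-2/7, 2); meets GH at E = (-3/28, 0)
E = G + t·(H−G) with t = 69/32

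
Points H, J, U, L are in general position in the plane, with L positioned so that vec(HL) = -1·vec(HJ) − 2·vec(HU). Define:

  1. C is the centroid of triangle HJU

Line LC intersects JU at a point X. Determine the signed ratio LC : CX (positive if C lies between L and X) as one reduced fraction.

Assign H = (0, 0), J = (1, 0), U = (0, 1), L = (-1, -2) — the answer is frame-independent, so this choice is without loss of generality.
1. C is the centroid of triangle HJU ⇒ C = (1/3, 1/3)
line LC meets JU at X = (5/11, 6/11)
C = L + t·(X−L) with t = 11/12, so LC:CX = 11/12:1/12

LC:CX = 11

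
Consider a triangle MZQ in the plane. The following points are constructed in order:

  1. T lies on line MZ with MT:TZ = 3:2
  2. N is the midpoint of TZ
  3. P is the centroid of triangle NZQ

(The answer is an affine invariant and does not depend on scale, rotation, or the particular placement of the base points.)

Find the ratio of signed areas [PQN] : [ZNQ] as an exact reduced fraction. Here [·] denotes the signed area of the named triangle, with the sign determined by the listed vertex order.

Set M = (0, 0), Z = (1, 0), Q = (0, 1); any affine frame gives the same invariant.
1. T lies on line MZ with MT:TZ = 3:2 ⇒ T = (3/5, 0)
2. N is the midpoint of TZ ⇒ N = (4/5, 0)
3. P is the centroid of triangle NZQ ⇒ P = (3/5, 1/3)
2·[PQN] = 1/15, 2·[ZNQ] = -1/5
[PQN]:[ZNQ] = 1/15:-1/5 = -1/3

[PQN]:[ZNQ] = -1/3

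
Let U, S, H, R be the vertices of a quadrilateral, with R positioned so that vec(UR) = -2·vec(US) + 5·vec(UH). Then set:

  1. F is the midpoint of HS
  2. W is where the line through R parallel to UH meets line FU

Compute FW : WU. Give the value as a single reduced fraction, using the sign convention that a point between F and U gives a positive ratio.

FW:WU = -5/4

Choose coordinates U = (0, 0), S = (1, 0), H = (0, 1), R = (-2, 5).
1. F is the midpoint of HS ⇒ F = (1/2, 1/2)
2. W is where the line through R parallel to UH meets line FU ⇒ W = (-2, -2)
W = F + t·(U−F) with t = 5, so FW:WU = t:(1−t) = 5:-4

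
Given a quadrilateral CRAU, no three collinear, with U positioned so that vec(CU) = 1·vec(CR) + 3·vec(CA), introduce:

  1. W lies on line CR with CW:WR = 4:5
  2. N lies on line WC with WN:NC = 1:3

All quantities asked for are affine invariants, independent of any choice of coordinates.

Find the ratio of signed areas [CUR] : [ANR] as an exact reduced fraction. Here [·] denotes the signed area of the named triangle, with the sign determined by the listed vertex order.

[CUR]:[ANR] = -9/2

Set C = (0, 0), R = (1, 0), A = (0, 1), U = (1, 3); any affine frame gives the same invariant.
1. W lies on line CR with CW:WR = 4:5 ⇒ W = (4/9, 0)
2. N lies on line WC with WN:NC = 1:3 ⇒ N = (1/3, 0)
2·[CUR] = -3, 2·[ANR] = 2/3
[CUR]:[ANR] = -3:2/3 = -9/2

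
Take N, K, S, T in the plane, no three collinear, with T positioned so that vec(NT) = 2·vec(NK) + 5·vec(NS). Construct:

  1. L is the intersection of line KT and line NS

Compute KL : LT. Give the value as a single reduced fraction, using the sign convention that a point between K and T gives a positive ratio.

KL:LT = -1/2

Set N = (0, 0), K = (1, 0), S = (0, 1), T = (2, 5); any affine frame gives the same invariant.
1. L is the intersection of line KT and line NS ⇒ L = (0, -5)
L = K + t·(T−K) with t = -1, so KL:LT = t:(1−t) = -1:2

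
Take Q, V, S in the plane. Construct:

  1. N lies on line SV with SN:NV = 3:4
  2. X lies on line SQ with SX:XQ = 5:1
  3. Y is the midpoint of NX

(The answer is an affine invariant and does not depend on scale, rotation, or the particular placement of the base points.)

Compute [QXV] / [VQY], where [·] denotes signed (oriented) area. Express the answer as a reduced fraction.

Assign Q = (0, 0), V = (1, 0), S = (0, 1) — the answer is frame-independent, so this choice is without loss of generality.
1. N lies on line SV with SN:NV = 3:4 ⇒ N = (3/7, 4/7)
2. X lies on line SQ with SX:XQ = 5:1 ⇒ X = (0, 1/6)
3. Y is the midpoint of NX ⇒ Y = (3/14, 31/84)
2·[QXV] = -1/6, 2·[VQY] = -31/84
[QXV]:[VQY] = -1/6:-31/84 = 14/31

[QXV]:[VQY] = 14/31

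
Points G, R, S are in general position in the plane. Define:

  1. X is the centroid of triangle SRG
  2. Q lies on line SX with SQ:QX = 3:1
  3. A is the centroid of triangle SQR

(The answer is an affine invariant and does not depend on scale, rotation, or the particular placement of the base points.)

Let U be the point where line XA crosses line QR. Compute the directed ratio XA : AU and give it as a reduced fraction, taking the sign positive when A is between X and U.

Choose coordinates G = (0, 0), R = (1, 0), S = (0, 1).
1. X is the centroid of triangle SRG ⇒ X = (1/3, 1/3)
2. Q lies on line SX with SQ:QX = 3:1 ⇒ Q = (1/4, 1/2)
3. A is the centroid of triangle SQR ⇒ A = (5/12, 1/2)
line XA meets QR at U = (3/8, 5/12)
A = X + t·(U−X) with t = 2, so XA:AU = 2:-1

XA:AU = -2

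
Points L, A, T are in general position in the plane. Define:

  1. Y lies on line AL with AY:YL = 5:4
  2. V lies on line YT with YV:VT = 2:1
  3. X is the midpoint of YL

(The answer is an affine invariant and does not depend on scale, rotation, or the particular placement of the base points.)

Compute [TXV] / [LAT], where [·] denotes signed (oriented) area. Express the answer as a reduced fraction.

[TXV]:[LAT] = 2/27

Work in coordinates with L = (0, 0), A = (1, 0), T = (0, 1).
1. Y lies on line AL with AY:YL = 5:4 ⇒ Y = (4/9, 0)
2. V lies on line YT with YV:VT = 2:1 ⇒ V = (4/27, 2/3)
3. X is the midpoint of YL ⇒ X = (2/9, 0)
2·[TXV] = 2/27, 2·[LAT] = 1
[TXV]:[LAT] = 2/27:1 = 2/27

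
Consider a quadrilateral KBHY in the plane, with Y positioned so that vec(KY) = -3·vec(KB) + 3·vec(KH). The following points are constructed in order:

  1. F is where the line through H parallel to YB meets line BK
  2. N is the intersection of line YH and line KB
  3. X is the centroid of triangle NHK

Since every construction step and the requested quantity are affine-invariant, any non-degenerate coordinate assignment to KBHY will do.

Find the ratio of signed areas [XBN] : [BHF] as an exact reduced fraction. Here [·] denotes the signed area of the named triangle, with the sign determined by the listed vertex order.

[XBN]:[BHF] = -1/2

Assign K = (0, 0), B = (1, 0), H = (0, 1), Y = (-3, 3) — the answer is frame-independent, so this choice is without loss of generality.
1. F is where the line through H parallel to YB meets line BK ⇒ F = (4/3, 0)
2. N is the intersection of line YH and line KB ⇒ N = (3/2, 0)
3. X is the centroid of triangle NHK ⇒ X = (1/2, 1/3)
2·[XBN] = 1/6, 2·[BHF] = -1/3
[XBN]:[BHF] = 1/6:-1/3 = -1/2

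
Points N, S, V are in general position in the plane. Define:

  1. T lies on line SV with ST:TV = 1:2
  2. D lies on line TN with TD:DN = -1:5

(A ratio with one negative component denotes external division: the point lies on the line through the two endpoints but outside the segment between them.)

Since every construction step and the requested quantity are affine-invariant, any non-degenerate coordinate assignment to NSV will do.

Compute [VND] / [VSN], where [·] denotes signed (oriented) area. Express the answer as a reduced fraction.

[VND]:[VSN] = -5/6

Set N = (0, 0), S = (1, 0), V = (0, 1); any affine frame gives the same invariant.
1. T lies on line SV with ST:TV = 1:2 ⇒ T = (2/3, 1/3)
2. D lies on line TN with TD:DN = -1:5 ⇒ D = (5/6, 5/12)
2·[VND] = 5/6, 2·[VSN] = -1
[VND]:[VSN] = 5/6:-1 = -5/6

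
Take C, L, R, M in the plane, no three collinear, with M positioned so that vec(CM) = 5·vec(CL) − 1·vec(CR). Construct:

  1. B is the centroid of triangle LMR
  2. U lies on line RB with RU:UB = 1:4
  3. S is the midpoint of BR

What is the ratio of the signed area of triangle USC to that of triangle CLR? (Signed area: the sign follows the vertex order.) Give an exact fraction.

[USC]:[CLR] = -3/5

Choose coordinates C = (0, 0), L = (1, 0), R = (0, 1), M = (5, -1).
1. B is the centroid of triangle LMR ⇒ B = (2, 0)
2. U lies on line RB with RU:UB = 1:4 ⇒ U = (2/5, 4/5)
3. S is the midpoint of BR ⇒ S = (1, 1/2)
2·[USC] = -3/5, 2·[CLR] = 1
[USC]:[CLR] = -3/5:1 = -3/5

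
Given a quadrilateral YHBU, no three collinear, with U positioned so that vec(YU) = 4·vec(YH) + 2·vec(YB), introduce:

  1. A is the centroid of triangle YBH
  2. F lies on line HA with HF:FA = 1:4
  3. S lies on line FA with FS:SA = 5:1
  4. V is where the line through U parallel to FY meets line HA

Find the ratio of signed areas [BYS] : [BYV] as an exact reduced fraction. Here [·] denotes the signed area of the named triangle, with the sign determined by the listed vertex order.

[BYS]:[BYV] = -19/93

Set Y = (0, 0), H = (1, 0), B = (0, 1), U = (4, 2); any affine frame gives the same invariant.
1. A is the centroid of triangle YBH ⇒ A = (1/3, 1/3)
2. F lies on line HA with HF:FA = 1:4 ⇒ F = (13/15, 1/15)
3. S lies on line FA with FS:SA = 5:1 ⇒ S = (19/45, 13/45)
4. V is where the line through U parallel to FY meets line HA ⇒ V = (-31/15, 23/15)
2·[BYS] = 19/45, 2·[BYV] = -31/15
[BYS]:[BYV] = 19/45:-31/15 = -19/93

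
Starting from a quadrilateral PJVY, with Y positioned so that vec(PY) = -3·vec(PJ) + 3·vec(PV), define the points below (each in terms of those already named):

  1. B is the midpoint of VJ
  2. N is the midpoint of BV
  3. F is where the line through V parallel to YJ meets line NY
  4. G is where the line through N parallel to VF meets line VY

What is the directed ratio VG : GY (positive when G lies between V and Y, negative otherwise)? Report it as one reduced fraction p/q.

Assign P = (0, 0), J = (1, 0), V = (0, 1), Y = (-3, 3) — the answer is frame-independent, so this choice is without loss of generality.
1. B is the midpoint of VJ ⇒ B = (1/2, 1/2)
2. N is the midpoint of BV ⇒ N = (1/4, 3/4)
3. F is where the line through V parallel to YJ meets line NY ⇒ F = (4/3, 0)
4. G is where the line through N parallel to VF meets line VY ⇒ G = (-3/4, 3/2)
G = V + t·(Y−V) with t = 1/4, so VG:GY = t:(1−t) = 1/4:3/4

VG:GY = 1/3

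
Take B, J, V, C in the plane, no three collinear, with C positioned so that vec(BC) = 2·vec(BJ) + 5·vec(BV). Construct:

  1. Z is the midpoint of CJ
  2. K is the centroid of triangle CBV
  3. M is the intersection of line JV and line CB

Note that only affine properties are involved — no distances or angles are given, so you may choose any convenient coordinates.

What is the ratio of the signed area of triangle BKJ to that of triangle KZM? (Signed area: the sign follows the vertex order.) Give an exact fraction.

Work in coordinates with B = (0, 0), J = (1, 0), V = (0, 1), C = (2, 5).
1. Z is the midpoint of CJ ⇒ Z = (3/2, 5/2)
2. K is the centroid of triangle CBV ⇒ K = (2/3, 2)
3. M is the intersection of line JV and line CB ⇒ M = (2/7, 5/7)
2·[BKJ] = -2, 2·[KZM] = -37/42
[BKJ]:[KZM] = -2:-37/42 = 84/37

[BKJ]:[KZM] = 84/37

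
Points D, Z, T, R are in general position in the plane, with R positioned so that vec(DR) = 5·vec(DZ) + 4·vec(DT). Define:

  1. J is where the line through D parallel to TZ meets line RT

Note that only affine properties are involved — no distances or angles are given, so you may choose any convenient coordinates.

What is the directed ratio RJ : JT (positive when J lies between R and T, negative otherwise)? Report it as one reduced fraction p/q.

Set D = (0, 0), Z = (1, 0), T = (0, 1), R = (5, 4); any affine frame gives the same invariant.
1. J is where the line through D parallel to TZ meets line RT ⇒ J = (-5/8, 5/8)
J = R + t·(T−R) with t = 9/8, so RJ:JT = t:(1−t) = 9/8:-1/8

RJ:JT = -9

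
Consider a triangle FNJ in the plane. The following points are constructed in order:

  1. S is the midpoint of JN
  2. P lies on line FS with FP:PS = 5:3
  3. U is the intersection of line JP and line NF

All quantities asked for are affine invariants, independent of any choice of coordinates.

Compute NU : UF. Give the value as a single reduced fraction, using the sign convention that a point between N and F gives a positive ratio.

Assign F = (0, 0), N = (1, 0), J = (0, 1) — the answer is frame-independent, so this choice is without loss of generality.
1. S is the midpoint of JN ⇒ S = (1/2, 1/2)
2. P lies on line FS with FP:PS = 5:3 ⇒ P = (5/16, 5/16)
3. U is the intersection of line JP and line NF ⇒ U = (5/11, 0)
U = N + t·(F−N) with t = 6/11, so NU:UF = t:(1−t) = 6/11:5/11

NU:UF = 6/5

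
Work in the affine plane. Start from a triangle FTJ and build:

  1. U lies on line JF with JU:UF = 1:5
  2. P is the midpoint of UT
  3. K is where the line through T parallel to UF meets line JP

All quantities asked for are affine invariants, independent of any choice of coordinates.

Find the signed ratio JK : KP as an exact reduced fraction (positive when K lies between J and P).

JK:KP = -2

Set F = (0, 0), T = (1, 0), J = (0, 1); any affine frame gives the same invariant.
1. U lies on line JF with JU:UF = 1:5 ⇒ U = (0, 5/6)
2. P is the midpoint of UT ⇒ P = (1/2, 5/12)
3. K is where the line through T parallel to UF meets line JP ⇒ K = (1, -1/6)
K = J + t·(P−J) with t = 2, so JK:KP = t:(1−t) = 2:-1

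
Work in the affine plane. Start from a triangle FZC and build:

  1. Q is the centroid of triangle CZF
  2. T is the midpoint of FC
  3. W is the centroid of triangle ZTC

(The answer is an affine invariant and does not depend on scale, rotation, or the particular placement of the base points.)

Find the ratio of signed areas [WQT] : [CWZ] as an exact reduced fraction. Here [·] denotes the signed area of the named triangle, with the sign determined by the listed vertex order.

Choose coordinates F = (0, 0), Z = (1, 0), C = (0, 1).
1. Q is the centroid of triangle CZF ⇒ Q = (1/3, 1/3)
2. T is the midpoint of FC ⇒ T = (0, 1/2)
3. W is the centroid of triangle ZTC ⇒ W = (1/3, 1/2)
2·[WQT] = -1/18, 2·[CWZ] = 1/6
[WQT]:[CWZ] = -1/18:1/6 = -1/3

[WQT]:[CWZ] = -1/3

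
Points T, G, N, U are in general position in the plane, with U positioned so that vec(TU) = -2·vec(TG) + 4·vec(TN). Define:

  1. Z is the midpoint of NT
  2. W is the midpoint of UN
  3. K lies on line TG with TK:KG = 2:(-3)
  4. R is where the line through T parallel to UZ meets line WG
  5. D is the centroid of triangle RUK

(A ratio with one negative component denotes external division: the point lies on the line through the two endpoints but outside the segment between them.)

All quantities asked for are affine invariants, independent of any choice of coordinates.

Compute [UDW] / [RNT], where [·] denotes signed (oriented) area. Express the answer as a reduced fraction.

Set T = (0, 0), G = (1, 0), N = (0, 1), U = (-2, 4); any affine frame gives the same invariant.
1. Z is the midpoint of NT ⇒ Z = (0, 1/2)
2. W is the midpoint of UN ⇒ W = (-1, 5/2)
3. K lies on line TG with TK:KG = 2:(-3) ⇒ K = (-2, 0)
4. R is where the line through T parallel to UZ meets line WG ⇒ R = (-5/2, 35/8)
5. D is the centroid of triangle RUK ⇒ D = (-13/6, 67/24)
2·[UDW] = 35/24, 2·[RNT] = -5/2
[UDW]:[RNT] = 35/24:-5/2 = -7/12

[UDW]:[RNT] = -7/12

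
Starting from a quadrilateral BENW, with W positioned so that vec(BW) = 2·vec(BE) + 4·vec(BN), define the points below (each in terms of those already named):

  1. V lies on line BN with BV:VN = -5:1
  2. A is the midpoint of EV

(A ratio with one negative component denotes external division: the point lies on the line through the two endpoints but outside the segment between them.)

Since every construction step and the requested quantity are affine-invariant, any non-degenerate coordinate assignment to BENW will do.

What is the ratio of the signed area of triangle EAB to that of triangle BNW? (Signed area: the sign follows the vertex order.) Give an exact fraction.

[EAB]:[BNW] = -5/16

Assign B = (0, 0), E = (1, 0), N = (0, 1), W = (2, 4) — the answer is frame-independent, so this choice is without loss of generality.
1. V lies on line BN with BV:VN = -5:1 ⇒ V = (0, 5/4)
2. A is the midpoint of EV ⇒ A = (1/2, 5/8)
2·[EAB] = 5/8, 2·[BNW] = -2
[EAB]:[BNW] = 5/8:-2 = -5/16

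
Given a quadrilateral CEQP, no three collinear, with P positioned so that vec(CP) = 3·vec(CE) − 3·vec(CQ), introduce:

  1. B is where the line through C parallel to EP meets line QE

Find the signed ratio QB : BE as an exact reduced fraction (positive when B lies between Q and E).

QB:BE = -2/3

Work in coordinates with C = (0, 0), E = (1, 0), Q = (0, 1), P = (3, -3).
1. B is where the line through C parallel to EP meets line QE ⇒ B = (-2, 3)
B = Q + t·(E−Q) with t = -2, so QB:BE = t:(1−t) = -2:3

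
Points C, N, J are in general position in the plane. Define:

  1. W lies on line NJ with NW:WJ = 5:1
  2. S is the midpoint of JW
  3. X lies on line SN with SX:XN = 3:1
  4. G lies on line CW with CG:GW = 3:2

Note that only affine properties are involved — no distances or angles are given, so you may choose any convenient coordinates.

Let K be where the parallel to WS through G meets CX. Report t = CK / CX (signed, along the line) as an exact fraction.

t = 3/5

Choose coordinates C = (0, 0), N = (1, 0), J = (0, 1).
1. W lies on line NJ with NW:WJ = 5:1 ⇒ W = (1/6, 5/6)
2. S is the midpoint of JW ⇒ S = (1/12, 11/12)
3. X lies on line SN with SX:XN = 3:1 ⇒ X = (37/48, 11/48)
4. G lies on line CW with CG:GW = 3:2 ⇒ G = (1/10, 1/2)
through G parallel to WS: direction (-1/12, 1/12); meets CX at K = (37/80, 11/80)
K = C + t·(X−C) with t = 3/5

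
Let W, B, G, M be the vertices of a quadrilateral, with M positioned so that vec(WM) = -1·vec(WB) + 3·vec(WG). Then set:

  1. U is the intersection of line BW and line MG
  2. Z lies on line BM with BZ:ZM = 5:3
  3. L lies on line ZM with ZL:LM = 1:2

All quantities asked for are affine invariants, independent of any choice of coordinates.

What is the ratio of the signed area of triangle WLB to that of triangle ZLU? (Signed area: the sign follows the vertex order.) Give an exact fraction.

Assign W = (0, 0), B = (1, 0), G = (0, 1), M = (-1, 3) — the answer is frame-independent, so this choice is without loss of generality.
1. U is the intersection of line BW and line MG ⇒ U = (1/2, 0)
2. Z lies on line BM with BZ:ZM = 5:3 ⇒ Z = (-1/4, 15/8)
3. L lies on line ZM with ZL:LM = 1:2 ⇒ L = (-1/2, 9/4)
2·[WLB] = -9/4, 2·[ZLU] = 3/16
[WLB]:[ZLU] = -9/4:3/16 = -12

[WLB]:[ZLU] = -12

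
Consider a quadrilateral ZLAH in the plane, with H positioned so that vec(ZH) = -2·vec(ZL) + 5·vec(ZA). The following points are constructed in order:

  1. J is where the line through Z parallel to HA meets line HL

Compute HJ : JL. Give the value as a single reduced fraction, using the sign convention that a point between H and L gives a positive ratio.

HJ:JL = -1/2

Choose coordinates Z = (0, 0), L = (1, 0), A = (0, 1), H = (-2, 5).
1. J is where the line through Z parallel to HA meets line HL ⇒ J = (-5, 10)
J = H + t·(L−H) with t = -1, so HJ:JL = t:(1−t) = -1:2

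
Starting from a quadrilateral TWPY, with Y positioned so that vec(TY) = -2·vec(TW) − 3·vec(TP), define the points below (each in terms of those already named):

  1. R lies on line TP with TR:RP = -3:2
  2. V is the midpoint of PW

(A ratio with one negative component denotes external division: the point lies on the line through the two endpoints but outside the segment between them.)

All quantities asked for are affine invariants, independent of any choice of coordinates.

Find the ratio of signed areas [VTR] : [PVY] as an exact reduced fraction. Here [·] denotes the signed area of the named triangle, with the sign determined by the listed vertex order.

Work in coordinates with T = (0, 0), W = (1, 0), P = (0, 1), Y = (-2, -3).
1. R lies on line TP with TR:RP = -3:2 ⇒ R = (0, 3)
2. V is the midpoint of PW ⇒ V = (1/2, 1/2)
2·[VTR] = -3/2, 2·[PVY] = -3
[VTR]:[PVY] = -3/2:-3 = 1/2

[VTR]:[PVY] = 1/2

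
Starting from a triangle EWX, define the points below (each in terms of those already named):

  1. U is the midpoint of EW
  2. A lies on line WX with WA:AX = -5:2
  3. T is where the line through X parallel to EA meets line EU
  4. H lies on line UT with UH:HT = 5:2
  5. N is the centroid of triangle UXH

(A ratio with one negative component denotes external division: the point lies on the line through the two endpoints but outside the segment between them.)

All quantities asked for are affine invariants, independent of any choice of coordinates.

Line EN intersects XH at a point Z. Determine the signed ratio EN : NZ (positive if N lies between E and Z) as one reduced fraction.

Work in coordinates with E = (0, 0), W = (1, 0), X = (0, 1).
1. U is the midpoint of EW ⇒ U = (1/2, 0)
2. A lies on line WX with WA:AX = -5:2 ⇒ A = (-2/3, 5/3)
3. T is where the line through X parallel to EA meets line EU ⇒ T = (2/5, 0)
4. H lies on line UT with UH:HT = 5:2 ⇒ H = (3/7, 0)
5. N is the centroid of triangle UXH ⇒ N = (13/42, 1/3)
line EN meets XH at Z = (39/133, 6/19)
N = E + t·(Z−E) with t = 19/18, so EN:NZ = 19/18:-1/18

EN:NZ = -19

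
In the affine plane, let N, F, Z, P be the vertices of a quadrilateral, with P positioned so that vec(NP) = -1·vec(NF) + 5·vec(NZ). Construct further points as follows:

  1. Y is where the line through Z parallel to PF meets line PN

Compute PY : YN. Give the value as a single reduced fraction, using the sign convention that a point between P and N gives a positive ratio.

PY:YN = 3/2

Choose coordinates N = (0, 0), F = (1, 0), Z = (0, 1), P = (-1, 5).
1. Y is where the line through Z parallel to PF meets line PN ⇒ Y = (-2/5, 2)
Y = P + t·(N−P) with t = 3/5, so PY:YN = t:(1−t) = 3/5:2/5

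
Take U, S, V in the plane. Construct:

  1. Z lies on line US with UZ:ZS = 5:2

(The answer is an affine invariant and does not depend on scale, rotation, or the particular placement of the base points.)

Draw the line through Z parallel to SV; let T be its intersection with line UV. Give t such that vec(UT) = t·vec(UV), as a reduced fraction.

Set U = (0, 0), S = (1, 0), V = (0, 1); any affine frame gives the same invariant.
1. Z lies on line US with UZ:ZS = 5:2 ⇒ Z = (5/7, 0)
through Z parallel to SV: direction (-1, 1); meets UV at T = (0, 5/7)
T = U + t·(V−U) with t = 5/7

t = 5/7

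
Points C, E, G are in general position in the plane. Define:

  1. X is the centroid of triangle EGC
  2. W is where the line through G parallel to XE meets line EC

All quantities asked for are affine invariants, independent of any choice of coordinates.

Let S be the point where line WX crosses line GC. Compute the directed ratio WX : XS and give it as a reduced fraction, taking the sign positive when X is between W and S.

Set C = (0, 0), E = (1, 0), G = (0, 1); any affine frame gives the same invariant.
1. X is the centroid of triangle EGC ⇒ X = (1/3, 1/3)
2. W is where the line through G parallel to XE meets line EC ⇒ W = (2, 0)
line WX meets GC at S = (0, 2/5)
X = W + t·(S−W) with t = 5/6, so WX:XS = 5/6:1/6

WX:XS = 5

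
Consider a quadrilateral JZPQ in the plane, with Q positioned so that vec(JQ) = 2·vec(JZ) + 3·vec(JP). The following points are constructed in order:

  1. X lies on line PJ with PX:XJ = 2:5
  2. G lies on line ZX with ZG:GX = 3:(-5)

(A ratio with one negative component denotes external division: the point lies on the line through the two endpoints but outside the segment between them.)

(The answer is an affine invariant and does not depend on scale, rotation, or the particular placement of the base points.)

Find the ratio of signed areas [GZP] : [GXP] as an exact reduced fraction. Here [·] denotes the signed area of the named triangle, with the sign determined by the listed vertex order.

Work in coordinates with J = (0, 0), Z = (1, 0), P = (0, 1), Q = (2, 3).
1. X lies on line PJ with PX:XJ = 2:5 ⇒ X = (0, 5/7)
2. G lies on line ZX with ZG:GX = 3:(-5) ⇒ G = (5/2, -15/14)
2·[GZP] = -3/7, 2·[GXP] = -5/7
[GZP]:[GXP] = -3/7:-5/7 = 3/5

[GZP]:[GXP] = 3/5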